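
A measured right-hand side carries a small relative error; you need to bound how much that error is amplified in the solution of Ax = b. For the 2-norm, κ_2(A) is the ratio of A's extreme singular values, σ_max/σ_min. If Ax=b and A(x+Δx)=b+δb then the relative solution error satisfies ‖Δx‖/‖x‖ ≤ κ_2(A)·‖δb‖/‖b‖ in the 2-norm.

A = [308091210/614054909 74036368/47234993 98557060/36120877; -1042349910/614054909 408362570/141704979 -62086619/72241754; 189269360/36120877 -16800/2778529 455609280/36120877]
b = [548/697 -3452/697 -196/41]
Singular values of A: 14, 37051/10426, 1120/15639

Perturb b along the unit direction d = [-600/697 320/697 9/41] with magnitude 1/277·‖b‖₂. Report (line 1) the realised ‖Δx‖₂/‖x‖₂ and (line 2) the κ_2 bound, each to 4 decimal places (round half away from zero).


from the listed singular values, σ₁ = 14, σ_n = 1120/15639
κ_2(A) = 14 / (1120/15639) = 195.4875
perturbation bound = 195.4875·1/277 = 0.7057
solve Ax = b  →  x = [47.8809 20.4431 -20.2599]
‖b‖ = 6.9282, ‖x‖ = 55.8656
δb = ε·‖b‖·d = [-0.0215 0.0115 0.0055]; solving A·Δx = δb gives ‖Δx‖ = 0.3492
realised ‖Δx‖/‖x‖ = 0.0063
tightness: 0.0063 against a bound of 0.7057 (unrounded ratio ≈ 0.0089)

0.0063
0.7057


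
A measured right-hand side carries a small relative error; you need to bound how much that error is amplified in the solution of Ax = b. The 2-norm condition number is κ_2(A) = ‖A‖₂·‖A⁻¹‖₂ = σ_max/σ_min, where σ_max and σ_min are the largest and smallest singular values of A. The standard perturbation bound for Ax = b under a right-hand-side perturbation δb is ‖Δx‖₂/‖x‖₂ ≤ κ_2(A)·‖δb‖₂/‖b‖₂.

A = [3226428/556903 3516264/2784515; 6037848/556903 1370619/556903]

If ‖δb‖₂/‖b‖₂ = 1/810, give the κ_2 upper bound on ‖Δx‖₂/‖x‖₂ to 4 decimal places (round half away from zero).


0.3452

AᵀA = [162164173392/1073152081 182432244168/5365760405; 182432244168/5365760405 205290739089/26828802025]; tr = 2533845969/15960025, det = 5143824/15960025
char-poly roots: 3969/25 and 1296/638401
so κ_2 = √((3969/25) / (1296/638401)) = 279.6500
κ_2(A)·‖δb‖/‖b‖ = 0.3452


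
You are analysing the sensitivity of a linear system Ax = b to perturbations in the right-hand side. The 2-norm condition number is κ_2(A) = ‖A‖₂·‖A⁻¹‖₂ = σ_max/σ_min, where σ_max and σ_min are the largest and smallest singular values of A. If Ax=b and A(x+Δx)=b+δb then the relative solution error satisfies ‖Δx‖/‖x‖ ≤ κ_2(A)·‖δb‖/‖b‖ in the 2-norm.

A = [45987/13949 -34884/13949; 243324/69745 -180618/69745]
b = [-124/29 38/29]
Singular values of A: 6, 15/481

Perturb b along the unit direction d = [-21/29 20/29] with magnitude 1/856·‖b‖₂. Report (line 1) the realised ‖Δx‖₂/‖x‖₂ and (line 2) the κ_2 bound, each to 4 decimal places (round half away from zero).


0.0013
0.2248

largest singular value 6, smallest 15/481
κ_2(A) = 6 / (15/481) = 192.4000
bound on ‖Δx‖/‖x‖: κ·ε = 192.4000·1/856 = 0.2248
solve Ax = b  →  x = [76.6933 102.8133]
‖b‖₂ = 4.4721 and ‖x‖₂ = 128.2671
δb = ε·‖b‖·d = [-0.0038 0.0036]; solving A·Δx = δb gives ‖Δx‖ = 0.1675
relative error = 0.0013
realised/bound (from unrounded values) ≈ 0.0058


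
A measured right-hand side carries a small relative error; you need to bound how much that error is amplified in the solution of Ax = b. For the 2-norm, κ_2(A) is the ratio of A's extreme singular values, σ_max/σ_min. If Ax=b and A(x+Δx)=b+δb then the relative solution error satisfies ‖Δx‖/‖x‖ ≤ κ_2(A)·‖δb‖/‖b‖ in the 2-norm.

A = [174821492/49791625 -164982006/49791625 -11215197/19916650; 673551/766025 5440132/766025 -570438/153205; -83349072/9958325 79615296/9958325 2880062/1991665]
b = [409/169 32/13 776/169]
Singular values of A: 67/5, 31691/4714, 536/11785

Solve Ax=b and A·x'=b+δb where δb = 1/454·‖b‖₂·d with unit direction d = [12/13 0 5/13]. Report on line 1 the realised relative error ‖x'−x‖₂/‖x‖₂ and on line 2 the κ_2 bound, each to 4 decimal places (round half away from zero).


0.0032
0.6490

σ_max = 67/5, σ_min = 536/11785
κ_2(A) = (67/5) / (536/11785) = 294.6250
worst-case relative error ≤ 294.6250 × 1/454 = 0.6490
solve Ax = b  →  x = [42.1310 31.9714 70.2690]
‖b‖₂ = 5.7446 and ‖x‖₂ = 87.9484
re-solving with b+δb shifts x by Δx of norm 0.2782
dividing the unrounded norms, ‖Δx‖/‖x‖ = 0.0032
realised/bound (from unrounded values) ≈ 0.0049


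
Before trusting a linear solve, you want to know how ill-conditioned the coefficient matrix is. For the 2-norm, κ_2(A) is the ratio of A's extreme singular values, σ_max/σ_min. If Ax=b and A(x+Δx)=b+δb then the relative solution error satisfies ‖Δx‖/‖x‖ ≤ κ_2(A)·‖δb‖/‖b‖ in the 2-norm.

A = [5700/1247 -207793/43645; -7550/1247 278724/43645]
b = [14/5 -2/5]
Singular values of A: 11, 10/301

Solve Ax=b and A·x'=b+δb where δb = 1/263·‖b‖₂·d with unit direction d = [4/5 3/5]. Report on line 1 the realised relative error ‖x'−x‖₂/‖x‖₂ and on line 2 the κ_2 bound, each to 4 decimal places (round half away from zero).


0.0054
1.2589

largest singular value 11, smallest 10/301
condition number: 11 ÷ (10/301) = 331.1000
κ_2(A)·‖δb‖/‖b‖ = 1.2589
solve Ax = b  →  x = [43.7185 41.3856]
‖b‖ = 2.8284, ‖x‖ = 60.2003
with δb = [0.0086 0.0065], A·Δx = δb → ‖Δx‖ = 0.3237
dividing the unrounded norms, ‖Δx‖/‖x‖ = 0.0054
realised/bound (from unrounded values) ≈ 0.0043


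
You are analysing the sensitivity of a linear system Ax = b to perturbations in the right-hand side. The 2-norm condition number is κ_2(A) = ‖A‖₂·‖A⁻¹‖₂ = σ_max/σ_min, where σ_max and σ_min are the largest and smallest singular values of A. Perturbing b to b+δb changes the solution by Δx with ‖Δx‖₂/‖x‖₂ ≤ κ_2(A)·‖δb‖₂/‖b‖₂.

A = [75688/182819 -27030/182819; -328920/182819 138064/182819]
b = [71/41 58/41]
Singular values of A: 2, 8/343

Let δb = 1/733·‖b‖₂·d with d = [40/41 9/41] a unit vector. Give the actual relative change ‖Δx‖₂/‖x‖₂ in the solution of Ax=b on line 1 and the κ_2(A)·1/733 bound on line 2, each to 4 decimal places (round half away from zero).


0.0015
0.1170

σ_max = 2, σ_min = 8/343
condition number: 2 ÷ (8/343) = 85.7500
κ_2(A)·‖δb‖/‖b‖ = 0.1170
solve Ax = b  →  x = [32.5192 79.3462]
‖b‖ = 2.2361, ‖x‖ = 85.7515
with δb = [0.0030 0.0007], A·Δx = δb → ‖Δx‖ = 0.1308
relative error = 0.0015
so the bound overstates the realised error by a factor of ≈ 76.6984 (computed from the unrounded values)


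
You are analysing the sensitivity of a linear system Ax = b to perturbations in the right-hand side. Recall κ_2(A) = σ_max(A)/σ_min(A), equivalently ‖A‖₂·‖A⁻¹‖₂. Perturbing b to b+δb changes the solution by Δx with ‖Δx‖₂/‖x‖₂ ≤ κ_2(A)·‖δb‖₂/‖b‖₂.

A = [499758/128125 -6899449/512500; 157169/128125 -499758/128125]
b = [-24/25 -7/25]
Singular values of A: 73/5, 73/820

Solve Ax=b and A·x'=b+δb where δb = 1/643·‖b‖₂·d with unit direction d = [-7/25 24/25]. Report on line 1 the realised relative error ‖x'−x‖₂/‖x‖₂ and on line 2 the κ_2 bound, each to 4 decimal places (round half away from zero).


0.2551
0.2551

largest singular value 73/5, smallest 73/820
κ_2(A) = (73/5) / (73/820) = 164.0000
bound on ‖Δx‖/‖x‖: κ·ε = 164.0000·1/643 = 0.2551
solve Ax = b  →  x = [-0.0192 0.0658]
‖b‖₂ = 1.0000 and ‖x‖₂ = 0.0685
Δx = A⁻¹·δb where δb = 1/643·1.0000·d; ‖Δx‖ = 0.0175
relative error = 0.2551
tightness: 0.2551 against a bound of 0.2551; the bound is attained (ratio 1)


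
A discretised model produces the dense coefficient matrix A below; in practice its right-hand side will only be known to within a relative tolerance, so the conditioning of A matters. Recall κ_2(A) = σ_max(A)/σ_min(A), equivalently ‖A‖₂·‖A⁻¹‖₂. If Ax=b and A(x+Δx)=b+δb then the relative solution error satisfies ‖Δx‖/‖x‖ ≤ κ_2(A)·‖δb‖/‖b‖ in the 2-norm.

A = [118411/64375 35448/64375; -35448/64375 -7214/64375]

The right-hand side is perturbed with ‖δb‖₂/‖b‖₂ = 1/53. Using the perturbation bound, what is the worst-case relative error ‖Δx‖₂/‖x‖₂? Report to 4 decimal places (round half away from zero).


0.7774

form AᵀA = [24444361/6630625 7125048/6630625; 7125048/6630625 2093764/6630625] with trace 42461/10609 and determinant 100/10609
eigenvalues of AᵀA: λ = (tr ± √(tr²−4·det))/2 = 4, 25/10609
κ = σ_max/σ_min = 2/(5/103) = 41.2000
worst-case relative error ≤ 41.2000 × 1/53 = 0.7774


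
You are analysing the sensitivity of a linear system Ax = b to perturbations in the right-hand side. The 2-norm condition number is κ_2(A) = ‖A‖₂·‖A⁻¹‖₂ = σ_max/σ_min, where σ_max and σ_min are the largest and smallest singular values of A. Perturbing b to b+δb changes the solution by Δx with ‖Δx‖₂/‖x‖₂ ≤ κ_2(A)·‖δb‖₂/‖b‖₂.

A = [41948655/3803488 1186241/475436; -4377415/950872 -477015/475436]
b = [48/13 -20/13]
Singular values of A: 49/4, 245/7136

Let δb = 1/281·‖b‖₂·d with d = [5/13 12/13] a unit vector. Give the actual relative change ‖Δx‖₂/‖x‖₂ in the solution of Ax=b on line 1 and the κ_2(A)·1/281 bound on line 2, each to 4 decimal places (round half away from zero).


1.2698
1.2698

σ_max = 49/4, σ_min = 245/7136
condition number: (49/4) ÷ (245/7136) = 356.8000
perturbation bound = 356.8000·1/281 = 1.2698
solve Ax = b  →  x = [0.3186 0.0717]
‖b‖₂ = 4.0000 and ‖x‖₂ = 0.3265
with δb = [0.0055 0.0131], A·Δx = δb → ‖Δx‖ = 0.4146
dividing the unrounded norms, ‖Δx‖/‖x‖ = 1.2698
tightness: 1.2698 against a bound of 1.2698; the bound is attained (ratio 1)


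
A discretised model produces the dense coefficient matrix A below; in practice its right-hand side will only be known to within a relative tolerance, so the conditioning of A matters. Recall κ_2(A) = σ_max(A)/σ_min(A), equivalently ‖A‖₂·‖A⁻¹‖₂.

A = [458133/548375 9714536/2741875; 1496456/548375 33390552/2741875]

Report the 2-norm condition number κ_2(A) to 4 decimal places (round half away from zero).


334.3750

M = AᵀA = [3918826249/481144225 87068866248/2405721125; 87068866248/2405721125 1934881876096/12028605625]. tr(M)=1209311441/7155625, det(M)=1827904/7155625
λ_max, λ_min = (1209311441/7155625 ± √1462381842151256481/51202969140625)/2 = 169, 10816/7155625
so κ_2 = √(169 / (10816/7155625)) = 334.3750


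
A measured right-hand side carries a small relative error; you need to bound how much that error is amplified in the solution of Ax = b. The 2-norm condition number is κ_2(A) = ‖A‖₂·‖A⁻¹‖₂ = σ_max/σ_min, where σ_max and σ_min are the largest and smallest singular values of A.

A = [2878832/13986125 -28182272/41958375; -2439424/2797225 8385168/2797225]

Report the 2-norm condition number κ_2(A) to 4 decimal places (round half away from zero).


form AᵀA = [93430939904/116366265625 -960889667584/349098796875; -960889667584/349098796875 9883536580864/1047296390625] with trace 17159064064/1675674225 and determinant 65536/67026969
char-poly roots: 256/25 and 6400/67026969
κ_2(A) = √(λ_max/λ_min) = √((256/25) / (6400/67026969)) = 327.4800

327.4800


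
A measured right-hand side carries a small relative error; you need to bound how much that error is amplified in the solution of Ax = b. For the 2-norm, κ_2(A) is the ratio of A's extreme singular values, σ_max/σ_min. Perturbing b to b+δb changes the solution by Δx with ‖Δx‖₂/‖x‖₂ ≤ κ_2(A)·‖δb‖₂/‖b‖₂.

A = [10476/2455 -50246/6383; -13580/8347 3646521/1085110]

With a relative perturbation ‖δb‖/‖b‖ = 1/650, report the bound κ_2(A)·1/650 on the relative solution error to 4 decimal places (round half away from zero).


M = AᵀA = [36327170464/1741810225 -13606373718/348362045; -13606373718/348362045 510413043289/6967240900]. tr(M)=453786661/4821620, det(M)=354117124/150675625
char-poly roots: 9409/100 and 150544/6027025
κ = σ_max/σ_min = (97/10)/(388/2455) = 61.3750
perturbation bound = 61.3750·1/650 = 0.0944

0.0944


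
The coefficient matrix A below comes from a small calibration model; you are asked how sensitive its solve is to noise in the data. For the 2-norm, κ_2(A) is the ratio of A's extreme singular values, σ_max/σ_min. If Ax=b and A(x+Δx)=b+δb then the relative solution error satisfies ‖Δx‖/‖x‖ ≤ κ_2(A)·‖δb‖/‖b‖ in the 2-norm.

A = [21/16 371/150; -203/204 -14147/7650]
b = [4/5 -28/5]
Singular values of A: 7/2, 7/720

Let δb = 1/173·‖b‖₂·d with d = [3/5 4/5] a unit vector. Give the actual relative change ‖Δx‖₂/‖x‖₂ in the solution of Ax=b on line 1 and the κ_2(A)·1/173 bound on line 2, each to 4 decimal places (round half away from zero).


0.0082
2.0809

from the listed singular values, σ₁ = 7/2, σ_n = 7/720
κ_2(A) = (7/2) / (7/720) = 360.0000
bound on ‖Δx‖/‖x‖: κ·ε = 360.0000·1/173 = 2.0809
solve Ax = b  →  x = [363.5630 -192.6050]
‖b‖ = 5.6569, ‖x‖ = 411.4302
δb = ε·‖b‖·d = [0.0196 0.0262]; solving A·Δx = δb gives ‖Δx‖ = 3.3633
realised ‖Δx‖/‖x‖ = 0.0082
so the bound overstates the realised error by a factor of ≈ 254.5594 (computed from the unrounded values)


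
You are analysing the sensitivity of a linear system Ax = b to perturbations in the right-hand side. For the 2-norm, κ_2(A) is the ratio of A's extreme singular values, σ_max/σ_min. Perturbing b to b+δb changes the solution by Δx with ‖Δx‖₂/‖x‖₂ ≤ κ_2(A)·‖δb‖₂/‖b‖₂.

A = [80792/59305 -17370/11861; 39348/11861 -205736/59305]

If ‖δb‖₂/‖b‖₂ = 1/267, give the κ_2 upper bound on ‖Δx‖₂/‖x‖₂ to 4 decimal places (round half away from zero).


M = AᵀA = [45233974864/3517083025 -9498657168/703416605; -9498657168/703416605 49870224196/3517083025]. tr(M)=22616932/836405, det(M)=1827904/104550625
λ_max, λ_min = (22616932/836405 ± √12786917232879504/17489333100625)/2 = 676/25, 2704/4182025
so κ_2 = √((676/25) / (2704/4182025)) = 204.5000
worst-case relative error ≤ 204.5000 × 1/267 = 0.7659

0.7659


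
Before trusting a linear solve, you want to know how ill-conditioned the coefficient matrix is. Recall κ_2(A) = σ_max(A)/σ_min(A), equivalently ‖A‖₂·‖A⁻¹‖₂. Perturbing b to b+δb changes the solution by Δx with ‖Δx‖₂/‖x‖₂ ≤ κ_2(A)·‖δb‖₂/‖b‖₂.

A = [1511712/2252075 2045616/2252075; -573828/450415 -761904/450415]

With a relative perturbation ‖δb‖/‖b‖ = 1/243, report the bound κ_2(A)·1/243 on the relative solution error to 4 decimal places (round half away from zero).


1.0903

M = AᵀA = [36391825296/17549625625 48520513728/17549625625; 48520513728/17549625625 64695458304/17549625625]. tr(M)=4043491344/701985025, det(M)=331776/701985025
char-poly roots: 144/25 and 2304/28079401
so κ_2 = √((144/25) / (2304/28079401)) = 264.9500
κ_2(A)·‖δb‖/‖b‖ = 1.0903


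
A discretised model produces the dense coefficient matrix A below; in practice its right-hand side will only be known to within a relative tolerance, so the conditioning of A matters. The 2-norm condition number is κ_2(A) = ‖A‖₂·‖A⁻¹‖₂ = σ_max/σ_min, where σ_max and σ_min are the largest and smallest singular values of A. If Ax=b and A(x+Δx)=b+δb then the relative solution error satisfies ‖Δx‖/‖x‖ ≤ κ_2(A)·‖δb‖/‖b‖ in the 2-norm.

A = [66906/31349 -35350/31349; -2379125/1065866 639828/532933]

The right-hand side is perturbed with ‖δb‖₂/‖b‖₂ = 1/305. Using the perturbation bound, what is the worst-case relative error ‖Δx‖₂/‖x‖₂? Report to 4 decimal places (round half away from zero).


AᵀA = [12883435201/1350856516 -1717761150/337714129; -1717761150/337714129 916195924/337714129]; tr = 57260273/4674244, det = 2401/1168561
solving λ² − 57260273/4674244·λ + 2401/1168561 = 0 gives λ = 49/4, 196/1168561
σ_max=√(49/4)=(7/2), σ_min=√(196/1168561)=(14/1081) → κ = 270.2500
worst-case relative error ≤ 270.2500 × 1/305 = 0.8861

0.8861


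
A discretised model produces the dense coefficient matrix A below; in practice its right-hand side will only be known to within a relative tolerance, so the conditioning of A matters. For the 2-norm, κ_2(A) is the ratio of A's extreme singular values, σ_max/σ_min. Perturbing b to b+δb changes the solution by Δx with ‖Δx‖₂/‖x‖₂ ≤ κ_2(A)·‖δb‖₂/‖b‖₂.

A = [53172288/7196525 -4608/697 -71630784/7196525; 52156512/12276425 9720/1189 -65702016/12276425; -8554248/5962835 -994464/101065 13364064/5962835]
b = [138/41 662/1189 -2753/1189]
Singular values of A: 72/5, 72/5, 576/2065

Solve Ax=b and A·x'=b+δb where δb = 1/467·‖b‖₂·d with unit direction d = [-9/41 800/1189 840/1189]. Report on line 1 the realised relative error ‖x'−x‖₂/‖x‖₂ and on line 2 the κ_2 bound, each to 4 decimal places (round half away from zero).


0.0044
0.1105

largest singular value 72/5, smallest 576/2065
condition number: (72/5) ÷ (576/2065) = 51.6250
bound on ‖Δx‖/‖x‖: κ·ε = 51.6250·1/467 = 0.1105
solve Ax = b  →  x = [-5.5866 0.0245 -4.5014]
‖b‖ = 4.1231, ‖x‖ = 7.1745
with δb = [-0.0019 0.0059 0.0062], A·Δx = δb → ‖Δx‖ = 0.0317
realised ‖Δx‖/‖x‖ = 0.0044
realised/bound (from unrounded values) ≈ 0.0399


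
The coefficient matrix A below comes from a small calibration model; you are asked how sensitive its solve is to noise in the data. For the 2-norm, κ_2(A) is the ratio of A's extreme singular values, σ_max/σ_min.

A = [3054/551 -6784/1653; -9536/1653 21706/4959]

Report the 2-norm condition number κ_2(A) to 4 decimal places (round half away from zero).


171.0000

M = AᵀA = [207940/3249 -467840/9747; -467840/9747 1052740/29241]. tr(M)=2924200/29241, det(M)=10000/29241
char-poly roots: 100 and 100/29241
so κ_2 = √(100 / (100/29241)) = 171.0000


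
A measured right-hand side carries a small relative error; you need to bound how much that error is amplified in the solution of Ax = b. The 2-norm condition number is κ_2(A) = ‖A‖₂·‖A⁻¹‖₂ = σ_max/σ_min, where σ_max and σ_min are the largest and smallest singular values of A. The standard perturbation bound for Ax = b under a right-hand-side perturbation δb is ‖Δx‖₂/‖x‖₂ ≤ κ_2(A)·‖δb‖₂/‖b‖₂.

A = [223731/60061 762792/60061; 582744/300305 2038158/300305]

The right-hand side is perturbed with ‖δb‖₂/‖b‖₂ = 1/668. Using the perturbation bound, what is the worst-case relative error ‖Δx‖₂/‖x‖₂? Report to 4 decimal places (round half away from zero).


0.5289

AᵀA = [5505119649/312052225 18872767368/312052225; 18872767368/312052225 64707193476/312052225]; tr = 2808492525/12482089, det = 5062500/12482089
char-poly roots: 225 and 22500/12482089
κ = σ_max/σ_min = 15/(150/3533) = 353.3000
bound on ‖Δx‖/‖x‖: κ·ε = 353.3000·1/668 = 0.5289


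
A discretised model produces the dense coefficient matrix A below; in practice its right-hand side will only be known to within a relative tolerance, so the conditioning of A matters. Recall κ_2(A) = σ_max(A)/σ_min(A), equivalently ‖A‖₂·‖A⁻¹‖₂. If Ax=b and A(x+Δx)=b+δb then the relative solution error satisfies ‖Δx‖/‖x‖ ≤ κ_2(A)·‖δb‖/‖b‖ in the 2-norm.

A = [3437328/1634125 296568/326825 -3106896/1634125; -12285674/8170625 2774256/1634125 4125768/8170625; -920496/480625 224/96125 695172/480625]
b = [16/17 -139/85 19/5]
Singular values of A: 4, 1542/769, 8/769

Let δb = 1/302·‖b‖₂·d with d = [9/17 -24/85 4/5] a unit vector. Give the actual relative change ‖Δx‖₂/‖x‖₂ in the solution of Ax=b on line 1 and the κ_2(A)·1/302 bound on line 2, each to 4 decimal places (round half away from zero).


0.0035
1.2732

from the listed singular values, σ₁ = 4, σ_n = 8/769
condition number: 4 ÷ (8/769) = 384.5000
κ_2(A)·‖δb‖/‖b‖ = 1.2732
solve Ax = b  →  x = [221.3558 107.1812 295.5577]
‖b‖₂ = 4.2426 and ‖x‖₂ = 384.5004
δb = ε·‖b‖·d = [0.0074 -0.0040 0.0112]; solving A·Δx = δb gives ‖Δx‖ = 1.3504
dividing the unrounded norms, ‖Δx‖/‖x‖ = 0.0035
tightness: 0.0035 against a bound of 1.2732 (unrounded ratio ≈ 0.0028)


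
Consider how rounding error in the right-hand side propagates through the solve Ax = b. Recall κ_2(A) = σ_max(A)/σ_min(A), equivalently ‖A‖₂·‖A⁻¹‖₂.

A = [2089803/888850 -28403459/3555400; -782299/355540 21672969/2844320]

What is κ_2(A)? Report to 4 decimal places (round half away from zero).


M = AᵀA = [38964208621/3757690000 -1068644019051/30061520000; -1068644019051/30061520000 29311585448881/240492160000]. tr(M)=50888471681/384787456, det(M)=174900625/1539149824
solving λ² − 50888471681/384787456·λ + 174900625/1539149824 = 0 gives λ = 529/4, 330625/384787456
σ_max=√(529/4)=(23/2), σ_min=√(330625/384787456)=(575/19616) → κ = 392.3200

392.3200


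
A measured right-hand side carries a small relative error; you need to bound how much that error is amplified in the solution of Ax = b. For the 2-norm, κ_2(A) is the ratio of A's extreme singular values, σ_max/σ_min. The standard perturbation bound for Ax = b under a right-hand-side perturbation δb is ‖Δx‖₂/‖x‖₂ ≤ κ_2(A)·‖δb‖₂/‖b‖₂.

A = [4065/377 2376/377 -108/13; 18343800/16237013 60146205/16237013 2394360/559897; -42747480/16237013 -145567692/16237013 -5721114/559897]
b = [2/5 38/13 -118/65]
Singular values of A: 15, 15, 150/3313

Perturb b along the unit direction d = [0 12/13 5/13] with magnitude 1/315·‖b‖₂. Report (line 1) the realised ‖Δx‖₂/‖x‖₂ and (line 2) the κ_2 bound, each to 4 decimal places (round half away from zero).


0.0055
1.0517

largest singular value 15, smallest 150/3313
condition number: 15 ÷ (150/3313) = 331.3000
worst-case relative error ≤ 331.3000 × 1/315 = 1.0517
solve Ax = b  →  x = [29.5818 -27.9890 17.1128]
‖b‖ = 3.4641, ‖x‖ = 44.1737
Δx = A⁻¹·δb where δb = 1/315·3.4641·d; ‖Δx‖ = 0.2429
relative error = 0.0055
realised/bound (from unrounded values) ≈ 0.0052


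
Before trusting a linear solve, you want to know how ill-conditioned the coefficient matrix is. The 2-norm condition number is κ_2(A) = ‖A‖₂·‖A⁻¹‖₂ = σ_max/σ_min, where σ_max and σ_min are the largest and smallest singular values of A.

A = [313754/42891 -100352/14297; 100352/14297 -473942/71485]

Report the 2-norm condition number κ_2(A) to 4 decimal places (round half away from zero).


AᵀA = [224823172/2187441 -356851712/3645735; -356851712/3645735 566449604/6076225]; tr = 12745096/65025, det = 38416/65025
char-poly roots: 196 and 196/65025
so κ_2 = √(196 / (196/65025)) = 255.0000

255.0000


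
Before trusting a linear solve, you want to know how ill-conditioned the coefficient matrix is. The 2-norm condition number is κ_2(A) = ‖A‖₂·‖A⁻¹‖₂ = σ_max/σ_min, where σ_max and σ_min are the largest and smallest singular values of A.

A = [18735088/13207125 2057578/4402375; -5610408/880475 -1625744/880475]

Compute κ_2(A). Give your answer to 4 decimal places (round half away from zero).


128.8500

M = AᵀA = [4421925077824/103764515625 429881285344/34588171875; 429881285344/34588171875 41826124964/11529390625]. tr(M)=7677376324/166023225, det(M)=21381376/166023225
char-poly roots: 1156/25 and 18496/6640929
so κ_2 = √((1156/25) / (18496/6640929)) = 128.8500


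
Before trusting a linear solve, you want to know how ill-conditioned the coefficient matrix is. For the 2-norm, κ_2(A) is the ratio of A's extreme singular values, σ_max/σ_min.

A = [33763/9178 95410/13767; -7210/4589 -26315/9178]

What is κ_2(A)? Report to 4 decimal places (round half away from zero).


AᵀA = [7975601/498436 11214560/373827; 11214560/373827 252334825/4485924]; tr = 162057617/2242962, det = 2088025/17943696
char-poly roots: 289/4 and 7225/4485924
κ = σ_max/σ_min = (17/2)/(85/2118) = 211.8000

211.8000


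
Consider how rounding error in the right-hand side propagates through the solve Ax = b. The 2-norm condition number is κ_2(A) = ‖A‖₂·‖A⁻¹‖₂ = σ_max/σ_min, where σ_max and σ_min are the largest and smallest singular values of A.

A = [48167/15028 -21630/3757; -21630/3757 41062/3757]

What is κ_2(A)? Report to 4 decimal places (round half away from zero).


form AᵀA = [33930001/781456 -7949025/97682; -7949025/97682 7453096/48841] with trace 530033/2704 and determinant 2401/676
eigenvalues of AᵀA: λ = (tr ± √(tr²−4·det))/2 = 196, 49/2704
κ = σ_max/σ_min = 14/(7/52) = 104.0000

104.0000


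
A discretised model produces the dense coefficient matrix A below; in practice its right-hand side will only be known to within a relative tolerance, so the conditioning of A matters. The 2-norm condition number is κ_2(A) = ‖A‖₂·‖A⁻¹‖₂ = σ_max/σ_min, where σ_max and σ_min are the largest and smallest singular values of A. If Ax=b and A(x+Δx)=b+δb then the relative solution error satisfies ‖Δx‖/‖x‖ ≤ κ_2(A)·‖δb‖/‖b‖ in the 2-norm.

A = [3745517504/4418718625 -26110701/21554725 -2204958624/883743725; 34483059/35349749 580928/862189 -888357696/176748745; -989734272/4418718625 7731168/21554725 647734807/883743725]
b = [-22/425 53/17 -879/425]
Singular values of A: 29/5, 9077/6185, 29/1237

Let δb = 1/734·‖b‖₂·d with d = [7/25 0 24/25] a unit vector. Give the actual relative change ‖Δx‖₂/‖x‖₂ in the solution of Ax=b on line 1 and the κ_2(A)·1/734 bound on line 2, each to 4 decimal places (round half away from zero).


0.0025
0.3371

largest singular value 29/5, smallest 29/1237
κ_2(A) = (29/5) / (29/1237) = 247.4000
κ_2(A)·‖δb‖/‖b‖ = 0.3371
solve Ax = b  →  x = [-81.2320 -18.0619 -18.8074]
‖b‖ = 3.7417, ‖x‖ = 85.3146
Δx = A⁻¹·δb where δb = 1/734·3.7417·d; ‖Δx‖ = 0.2174
relative error = 0.0025
realised/bound (from unrounded values) ≈ 0.0076


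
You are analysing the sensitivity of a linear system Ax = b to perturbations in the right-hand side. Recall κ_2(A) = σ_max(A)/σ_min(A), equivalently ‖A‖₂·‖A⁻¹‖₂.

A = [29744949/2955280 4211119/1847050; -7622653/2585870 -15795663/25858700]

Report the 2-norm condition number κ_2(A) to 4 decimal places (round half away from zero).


AᵀA = [1882881889606225/17118012561664 52954687250595/2139751570208; 52954687250595/2139751570208 5960437636981/1069875785104]; tr = 1176828609041/10183231744, det = 53418765625/162931707904
char-poly roots: 1849/16 and 28890625/10183231744
σ_max=√(1849/16)=(43/4), σ_min=√(28890625/10183231744)=(5375/100912) → κ = 201.8240

201.8240


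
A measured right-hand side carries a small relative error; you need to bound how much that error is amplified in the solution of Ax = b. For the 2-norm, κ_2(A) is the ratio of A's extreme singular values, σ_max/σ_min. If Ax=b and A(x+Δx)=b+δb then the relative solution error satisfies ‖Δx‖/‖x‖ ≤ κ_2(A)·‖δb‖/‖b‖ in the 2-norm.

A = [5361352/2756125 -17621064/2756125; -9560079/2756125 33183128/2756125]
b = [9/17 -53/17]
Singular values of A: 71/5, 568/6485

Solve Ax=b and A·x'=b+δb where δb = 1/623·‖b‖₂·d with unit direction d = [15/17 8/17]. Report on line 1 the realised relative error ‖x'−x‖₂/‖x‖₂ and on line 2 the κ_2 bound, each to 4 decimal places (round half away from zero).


σ_max = 71/5, σ_min = 568/6485
condition number: (71/5) ÷ (568/6485) = 162.1250
perturbation bound = 162.1250·1/623 = 0.2602
solve Ax = b  →  x = [-10.9014 -3.3996]
‖b‖₂ = 3.1623 and ‖x‖₂ = 11.4192
with δb = [0.0045 0.0024], A·Δx = δb → ‖Δx‖ = 0.0580
dividing the unrounded norms, ‖Δx‖/‖x‖ = 0.0051
tightness: 0.0051 against a bound of 0.2602 (unrounded ratio ≈ 0.0195)

0.0051
0.2602


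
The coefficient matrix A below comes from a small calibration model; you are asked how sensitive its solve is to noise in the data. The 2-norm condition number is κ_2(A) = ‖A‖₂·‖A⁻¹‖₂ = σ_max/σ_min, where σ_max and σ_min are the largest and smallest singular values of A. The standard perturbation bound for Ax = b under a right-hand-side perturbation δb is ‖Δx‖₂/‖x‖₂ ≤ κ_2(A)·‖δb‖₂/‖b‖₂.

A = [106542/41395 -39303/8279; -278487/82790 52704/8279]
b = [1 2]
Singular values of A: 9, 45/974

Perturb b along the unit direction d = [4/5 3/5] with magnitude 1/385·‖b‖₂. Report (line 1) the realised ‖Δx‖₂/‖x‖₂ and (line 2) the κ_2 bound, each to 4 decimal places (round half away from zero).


0.0029
0.5060

from the listed singular values, σ₁ = 9, σ_n = 45/974
κ = σ_max/σ_min = 9/(45/974) = 194.8000
perturbation bound = 194.8000·1/385 = 0.5060
solve Ax = b  →  x = [38.1438 20.4693]
‖b‖ = 2.2361, ‖x‖ = 43.2890
with δb = [0.0046 0.0035], A·Δx = δb → ‖Δx‖ = 0.1257
relative error = 0.0029
realised/bound (from unrounded values) ≈ 0.0057


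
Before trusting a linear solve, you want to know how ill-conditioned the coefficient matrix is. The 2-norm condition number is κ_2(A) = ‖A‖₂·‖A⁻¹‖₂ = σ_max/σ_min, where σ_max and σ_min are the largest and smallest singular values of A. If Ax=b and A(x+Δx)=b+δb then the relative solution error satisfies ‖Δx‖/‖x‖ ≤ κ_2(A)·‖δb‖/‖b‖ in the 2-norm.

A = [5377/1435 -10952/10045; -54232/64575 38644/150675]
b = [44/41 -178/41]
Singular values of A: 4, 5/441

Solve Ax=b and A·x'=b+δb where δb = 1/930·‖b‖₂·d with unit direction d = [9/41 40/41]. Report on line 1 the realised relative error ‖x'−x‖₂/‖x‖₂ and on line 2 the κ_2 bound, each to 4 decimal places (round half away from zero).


0.0012
0.3794

σ_max = 4, σ_min = 5/441
κ = σ_max/σ_min = 4/(5/441) = 352.8000
bound on ‖Δx‖/‖x‖: κ·ε = 352.8000·1/930 = 0.3794
solve Ax = b  →  x = [-98.3040 -338.8280]
‖b‖₂ = 4.4721 and ‖x‖₂ = 352.8004
δb = ε·‖b‖·d = [0.0011 0.0047]; solving A·Δx = δb gives ‖Δx‖ = 0.4241
realised ‖Δx‖/‖x‖ = 0.0012
realised/bound (from unrounded values) ≈ 0.0032


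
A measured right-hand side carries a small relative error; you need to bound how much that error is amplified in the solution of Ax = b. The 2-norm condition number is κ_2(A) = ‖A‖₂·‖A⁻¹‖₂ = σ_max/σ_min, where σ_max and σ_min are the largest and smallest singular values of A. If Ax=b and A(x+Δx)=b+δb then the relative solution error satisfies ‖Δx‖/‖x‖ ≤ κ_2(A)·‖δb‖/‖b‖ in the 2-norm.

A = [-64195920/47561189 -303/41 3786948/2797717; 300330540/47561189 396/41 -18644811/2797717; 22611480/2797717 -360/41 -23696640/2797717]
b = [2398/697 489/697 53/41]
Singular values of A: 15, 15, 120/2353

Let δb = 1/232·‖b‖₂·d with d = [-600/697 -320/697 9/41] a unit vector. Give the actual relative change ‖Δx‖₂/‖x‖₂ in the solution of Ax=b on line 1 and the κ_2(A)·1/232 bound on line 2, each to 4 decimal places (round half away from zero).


largest singular value 15, smallest 120/2353
κ = σ_max/σ_min = 15/(120/2353) = 294.1250
κ_2(A)·‖δb‖/‖b‖ = 1.2678
solve Ax = b  →  x = [-42.5514 -0.1333 -40.6172]
‖b‖ = 3.7417, ‖x‖ = 58.8252
δb = ε·‖b‖·d = [-0.0139 -0.0074 0.0035]; solving A·Δx = δb gives ‖Δx‖ = 0.3162
dividing the unrounded norms, ‖Δx‖/‖x‖ = 0.0054
so the bound overstates the realised error by a factor of ≈ 235.8254 (computed from the unrounded values)

0.0054
1.2678


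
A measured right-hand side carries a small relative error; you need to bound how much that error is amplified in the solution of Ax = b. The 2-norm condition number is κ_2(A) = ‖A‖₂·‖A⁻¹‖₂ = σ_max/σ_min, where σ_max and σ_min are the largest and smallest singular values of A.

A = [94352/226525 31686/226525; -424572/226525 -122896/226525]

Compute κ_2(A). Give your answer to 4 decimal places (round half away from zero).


110.5000

AᵀA = [112530448/30525625 32818464/30525625; 32818464/30525625 9582052/30525625]; tr = 195380/48841, det = 64/48841
solving λ² − 195380/48841·λ + 64/48841 = 0 gives λ = 4, 16/48841
σ_max=√4=2, σ_min=√(16/48841)=(4/221) → κ = 110.5000


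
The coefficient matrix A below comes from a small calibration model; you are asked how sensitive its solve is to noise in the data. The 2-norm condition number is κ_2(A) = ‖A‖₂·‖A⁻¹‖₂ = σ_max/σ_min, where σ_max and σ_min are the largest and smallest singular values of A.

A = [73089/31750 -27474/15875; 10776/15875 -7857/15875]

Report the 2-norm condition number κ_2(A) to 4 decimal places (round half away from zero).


254.0000

form AᵀA = [1858077/322580 -348381/80645; -348381/80645 261297/80645] with trace 580653/64516 and determinant 81/64516
solving λ² − 580653/64516·λ + 81/64516 = 0 gives λ = 9, 9/64516
κ = σ_max/σ_min = 3/(3/254) = 254.0000


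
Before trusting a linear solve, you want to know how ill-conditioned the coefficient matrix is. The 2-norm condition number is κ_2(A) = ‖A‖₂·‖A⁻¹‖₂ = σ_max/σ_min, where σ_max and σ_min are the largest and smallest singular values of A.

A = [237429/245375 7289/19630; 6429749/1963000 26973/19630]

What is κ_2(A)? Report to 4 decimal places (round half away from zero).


form AᵀA = [71919222601/6165390400 1498196637/308269520; 1498196637/308269520 15613445/7706738] with trace 499467329/36481600 and determinant 1874161/145926400
λ_max, λ_min = (499467329/36481600 ± √249399240346456641/1330907138560000)/2 = 1369/100, 1369/1459264
κ_2(A) = √(λ_max/λ_min) = √((1369/100) / (1369/1459264)) = 120.8000

120.8000


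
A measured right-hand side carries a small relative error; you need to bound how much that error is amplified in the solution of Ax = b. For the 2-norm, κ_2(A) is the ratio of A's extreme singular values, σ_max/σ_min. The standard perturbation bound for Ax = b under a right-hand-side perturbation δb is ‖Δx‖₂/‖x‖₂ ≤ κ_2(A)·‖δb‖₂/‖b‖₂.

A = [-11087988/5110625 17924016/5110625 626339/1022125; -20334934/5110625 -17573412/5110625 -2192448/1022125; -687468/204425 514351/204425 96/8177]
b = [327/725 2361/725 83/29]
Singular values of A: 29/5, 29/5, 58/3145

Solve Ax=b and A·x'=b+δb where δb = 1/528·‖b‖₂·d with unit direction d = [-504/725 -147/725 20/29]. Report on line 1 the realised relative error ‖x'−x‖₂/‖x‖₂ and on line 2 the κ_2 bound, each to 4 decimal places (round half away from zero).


0.0083
0.5956

from the listed singular values, σ₁ = 29/5, σ_n = 58/3145
condition number: (29/5) ÷ (58/3145) = 314.5000
worst-case relative error ≤ 314.5000 × 1/528 = 0.5956
solve Ax = b  →  x = [-13.2135 -16.7560 49.8541]
2-norm of b is 4.3589; of x, 54.2291
Δx = A⁻¹·δb where δb = 1/528·4.3589·d; ‖Δx‖ = 0.4476
relative error = 0.0083
realised/bound (from unrounded values) ≈ 0.0139


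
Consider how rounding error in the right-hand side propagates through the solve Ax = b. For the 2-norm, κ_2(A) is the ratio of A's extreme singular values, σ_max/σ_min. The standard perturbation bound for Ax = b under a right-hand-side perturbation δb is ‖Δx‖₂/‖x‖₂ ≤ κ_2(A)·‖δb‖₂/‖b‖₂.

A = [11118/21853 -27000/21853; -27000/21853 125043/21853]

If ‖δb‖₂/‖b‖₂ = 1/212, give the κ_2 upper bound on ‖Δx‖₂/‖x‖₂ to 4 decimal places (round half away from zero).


0.1226

AᵀA = [507204/284089 -2187000/284089; -2187000/284089 9735129/284089]; tr = 6093/169, det = 324/169
eigenvalues of AᵀA: λ = (tr ± √(tr²−4·det))/2 = 36, 9/169
κ_2(A) = √(λ_max/λ_min) = √(36 / (9/169)) = 26.0000
κ_2(A)·‖δb‖/‖b‖ = 0.1226


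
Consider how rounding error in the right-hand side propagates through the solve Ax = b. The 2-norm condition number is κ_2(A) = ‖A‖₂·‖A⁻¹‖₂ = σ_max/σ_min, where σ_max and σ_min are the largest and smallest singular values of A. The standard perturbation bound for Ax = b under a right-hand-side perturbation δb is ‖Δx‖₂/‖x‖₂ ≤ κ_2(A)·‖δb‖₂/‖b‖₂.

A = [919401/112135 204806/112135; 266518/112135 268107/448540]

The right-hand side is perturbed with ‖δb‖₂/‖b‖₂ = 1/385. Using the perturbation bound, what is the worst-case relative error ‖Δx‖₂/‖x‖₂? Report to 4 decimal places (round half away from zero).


0.3552

AᵀA = [36653201725/502970329 16493014125/1005940658; 16493014125/1005940658 29720373025/8047525264]; tr = 366550625/4787344, det = 1500625/4787344
char-poly roots: 1225/16 and 1225/299209
so κ_2 = √((1225/16) / (1225/299209)) = 136.7500
perturbation bound = 136.7500·1/385 = 0.3552


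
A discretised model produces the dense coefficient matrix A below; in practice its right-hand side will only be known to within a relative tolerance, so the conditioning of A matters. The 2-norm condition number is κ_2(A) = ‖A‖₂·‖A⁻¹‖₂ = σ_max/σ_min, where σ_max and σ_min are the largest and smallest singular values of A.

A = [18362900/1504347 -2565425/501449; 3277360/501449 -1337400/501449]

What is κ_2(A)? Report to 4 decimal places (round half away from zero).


form AᵀA = [115482005200/602358237 -16038878500/200786079; -16038878500/200786079 2227853125/66928693] with trace 10425591025/46335249 and determinant 4000000/5148361
solving λ² − 10425591025/46335249·λ + 4000000/5148361 = 0 gives λ = 225, 160000/46335249
so κ_2 = √(225 / (160000/46335249)) = 255.2625

255.2625


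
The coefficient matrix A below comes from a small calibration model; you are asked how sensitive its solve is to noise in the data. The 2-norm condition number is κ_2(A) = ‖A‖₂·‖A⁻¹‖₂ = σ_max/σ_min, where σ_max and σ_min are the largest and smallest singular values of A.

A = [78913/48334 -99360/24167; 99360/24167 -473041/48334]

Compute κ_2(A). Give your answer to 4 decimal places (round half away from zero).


form AᵀA = [270514201/13823524 -162254880/3455881; -162254880/3455881 1557736249/13823524] with trace 5409025/40898 and determinant 279841/327184
λ_max, λ_min = (5409025/40898 ± √7312957245504/418161601)/2 = 529/4, 529/81796
σ_max=√(529/4)=(23/2), σ_min=√(529/81796)=(23/286) → κ = 143.0000

143.0000


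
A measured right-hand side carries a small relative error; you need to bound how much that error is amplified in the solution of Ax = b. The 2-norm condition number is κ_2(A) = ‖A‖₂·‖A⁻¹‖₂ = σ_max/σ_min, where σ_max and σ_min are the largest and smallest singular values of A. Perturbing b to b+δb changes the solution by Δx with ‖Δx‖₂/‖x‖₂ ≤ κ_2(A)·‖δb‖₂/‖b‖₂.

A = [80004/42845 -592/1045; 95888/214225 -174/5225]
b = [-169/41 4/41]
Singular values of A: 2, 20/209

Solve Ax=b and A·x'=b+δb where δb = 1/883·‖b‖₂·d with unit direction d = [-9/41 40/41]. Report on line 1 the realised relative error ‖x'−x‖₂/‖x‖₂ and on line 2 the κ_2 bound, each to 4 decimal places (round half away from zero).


0.0046
0.0237

from the listed singular values, σ₁ = 2, σ_n = 20/209
condition number: 2 ÷ (20/209) = 20.9000
κ_2(A)·‖δb‖/‖b‖ = 0.0237
solve Ax = b  →  x = [1.0060 10.5920]
‖b‖₂ = 4.1231 and ‖x‖₂ = 10.6397
with δb = [-0.0010 0.0046], A·Δx = δb → ‖Δx‖ = 0.0488
dividing the unrounded norms, ‖Δx‖/‖x‖ = 0.0046
realised/bound (from unrounded values) ≈ 0.1938


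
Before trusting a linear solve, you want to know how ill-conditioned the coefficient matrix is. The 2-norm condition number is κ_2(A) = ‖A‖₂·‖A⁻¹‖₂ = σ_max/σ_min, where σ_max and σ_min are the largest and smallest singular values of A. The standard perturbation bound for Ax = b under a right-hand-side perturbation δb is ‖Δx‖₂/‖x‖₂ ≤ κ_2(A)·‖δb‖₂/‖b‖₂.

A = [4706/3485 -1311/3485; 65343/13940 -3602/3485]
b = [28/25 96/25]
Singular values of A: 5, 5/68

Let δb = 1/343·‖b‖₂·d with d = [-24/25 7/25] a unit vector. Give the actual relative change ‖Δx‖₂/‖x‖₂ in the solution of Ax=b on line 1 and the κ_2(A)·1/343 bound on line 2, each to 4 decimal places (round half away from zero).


largest singular value 5, smallest 5/68
κ_2(A) = 5 / (5/68) = 68.0000
worst-case relative error ≤ 68.0000 × 1/343 = 0.1983
solve Ax = b  →  x = [0.7805 -0.1756]
‖b‖₂ = 4.0000 and ‖x‖₂ = 0.8000
δb = ε·‖b‖·d = [-0.0112 0.0033]; solving A·Δx = δb gives ‖Δx‖ = 0.1586
dividing the unrounded norms, ‖Δx‖/‖x‖ = 0.1983
realised/bound = 1 exactly: the bound is attained for this b and d

0.1983
0.1983
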